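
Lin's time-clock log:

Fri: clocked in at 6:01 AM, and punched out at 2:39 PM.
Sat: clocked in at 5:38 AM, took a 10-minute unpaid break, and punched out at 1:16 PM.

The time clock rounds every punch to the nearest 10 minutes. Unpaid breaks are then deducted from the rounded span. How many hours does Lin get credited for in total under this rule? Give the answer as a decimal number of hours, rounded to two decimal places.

16.17 hours

Fri: in 6:01 AM→6:00 AM, out 2:39 PM→2:40 PM; 8 h 40 min
Sat: in 5:38 AM→5:40 AM, out 1:16 PM→1:20 PM; 7 h 40 min − 10 min = 7 h 30 min
Total credited: 16 h 10 min.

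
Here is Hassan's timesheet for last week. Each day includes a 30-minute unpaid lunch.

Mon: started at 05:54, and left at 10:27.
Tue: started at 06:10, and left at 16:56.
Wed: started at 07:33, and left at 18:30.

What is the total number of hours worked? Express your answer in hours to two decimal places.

Mon: 05:54–10:27 = 4 h 33 min; less 30 min break → 4 h 3 min
Tue: 06:10–16:56 = 10 h 46 min; less 30 min break → 10 h 16 min
Wed: 07:33–18:30 = 10 h 57 min; less 30 min break → 10 h 27 min
Total: 4 h 3 min + 10 h 16 min + 10 h 27 min = 24 h 46 min.

24.77 hours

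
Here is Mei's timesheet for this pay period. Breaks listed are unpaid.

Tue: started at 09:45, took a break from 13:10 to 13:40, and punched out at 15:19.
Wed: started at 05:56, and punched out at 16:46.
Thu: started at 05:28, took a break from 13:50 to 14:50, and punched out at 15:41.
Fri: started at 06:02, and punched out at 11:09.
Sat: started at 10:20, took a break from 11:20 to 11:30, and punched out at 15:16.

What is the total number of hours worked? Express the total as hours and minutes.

35 h 0 min

Tue: 09:45–15:19 = 5 h 34 min; less 30 min break → 5 h 4 min
Wed: 05:56–16:46 = 10 h 50 min
Thu: 05:28–15:41 = 10 h 13 min; less 60 min break → 9 h 13 min
Fri: 06:02–11:09 = 5 h 7 min
Sat: 10:20–15:16 = 4 h 56 min; less 10 min break → 4 h 46 min
Total: 5 h 4 min + 10 h 50 min + 9 h 13 min + 5 h 7 min + 4 h 46 min = 35 h 0 min.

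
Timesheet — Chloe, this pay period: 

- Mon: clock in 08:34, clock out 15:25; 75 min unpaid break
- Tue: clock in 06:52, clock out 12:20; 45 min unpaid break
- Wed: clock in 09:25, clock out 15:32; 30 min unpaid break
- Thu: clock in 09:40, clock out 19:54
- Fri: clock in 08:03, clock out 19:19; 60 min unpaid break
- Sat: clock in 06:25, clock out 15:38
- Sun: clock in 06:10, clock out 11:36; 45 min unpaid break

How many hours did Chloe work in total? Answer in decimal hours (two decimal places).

Mon: 08:34–15:25 = 6 h 51 min; less 75 min break → 5 h 36 min
Tue: 06:52–12:20 = 5 h 28 min; less 45 min break → 4 h 43 min
Wed: 09:25–15:32 = 6 h 7 min; less 30 min break → 5 h 37 min
Thu: 09:40–19:54 = 10 h 14 min
Fri: 08:03–19:19 = 11 h 16 min; less 60 min break → 10 h 16 min
Sat: 06:25–15:38 = 9 h 13 min
Sun: 06:10–11:36 = 5 h 26 min; less 45 min break → 4 h 41 min
Total: 5 h 36 min + 4 h 43 min + 5 h 37 min + 10 h 14 min + 10 h 16 min + 9 h 13 min + 4 h 41 min = 50 h 20 min.

50.33 hours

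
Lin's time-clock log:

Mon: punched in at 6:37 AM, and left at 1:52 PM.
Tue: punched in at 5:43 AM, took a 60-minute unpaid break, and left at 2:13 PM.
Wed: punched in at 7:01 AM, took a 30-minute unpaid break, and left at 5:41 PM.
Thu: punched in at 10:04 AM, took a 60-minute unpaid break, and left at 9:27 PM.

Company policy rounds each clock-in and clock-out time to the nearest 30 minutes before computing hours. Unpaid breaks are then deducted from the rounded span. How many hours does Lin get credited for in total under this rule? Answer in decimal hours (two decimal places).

35.50 hours

Mon: in 6:37 AM→6:30 AM, out 1:52 PM→2:00 PM; 7 h 30 min
Tue: in 5:43 AM→5:30 AM, out 2:13 PM→2:00 PM; 8 h 30 min − 60 min = 7 h 30 min
Wed: in 7:01 AM→7:00 AM, out 5:41 PM→5:30 PM; 10 h 30 min − 30 min = 10 h 0 min
Thu: in 10:04 AM→10:00 AM, out 9:27 PM→9:30 PM; 11 h 30 min − 60 min = 10 h 30 min
Total credited: 35 h 30 min.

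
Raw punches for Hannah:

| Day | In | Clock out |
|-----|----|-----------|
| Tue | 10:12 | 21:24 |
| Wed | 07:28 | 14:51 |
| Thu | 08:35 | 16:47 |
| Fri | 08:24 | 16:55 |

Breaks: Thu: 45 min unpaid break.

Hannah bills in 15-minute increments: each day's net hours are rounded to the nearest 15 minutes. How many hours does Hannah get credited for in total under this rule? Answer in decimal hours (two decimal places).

Tue: 10:12–21:24 = 11 h 12 min → rounds to 11 h 15 min
Wed: 07:28–14:51 = 7 h 23 min → rounds to 7 h 30 min
Thu: 08:35–16:47 = 8 h 12 min − 45 min = 7 h 27 min → rounds to 7 h 30 min
Fri: 08:24–16:55 = 8 h 31 min → rounds to 8 h 30 min
Total credited: 34 h 45 min.

34.75 hours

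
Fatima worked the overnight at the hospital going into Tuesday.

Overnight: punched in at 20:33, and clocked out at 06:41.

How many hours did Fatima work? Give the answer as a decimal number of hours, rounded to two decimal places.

10.13 hours

Overnight: 20:33 → midnight = 3 h 27 min; midnight → 06:41 = 6 h 41 min; span 10 h 8 min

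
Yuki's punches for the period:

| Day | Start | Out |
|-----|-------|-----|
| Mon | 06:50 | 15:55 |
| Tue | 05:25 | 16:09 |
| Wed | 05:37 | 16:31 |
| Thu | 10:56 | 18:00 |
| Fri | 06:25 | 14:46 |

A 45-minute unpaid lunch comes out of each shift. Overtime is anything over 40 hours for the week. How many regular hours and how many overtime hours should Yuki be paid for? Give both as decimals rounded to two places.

Regular 40.00 hours, overtime 2.38 hours

Mon: 06:50–15:55 = 9 h 5 min; less 45 min break → 8 h 20 min
Tue: 05:25–16:09 = 10 h 44 min; less 45 min break → 9 h 59 min
Wed: 05:37–16:31 = 10 h 54 min; less 45 min break → 10 h 9 min
Thu: 10:56–18:00 = 7 h 4 min; less 45 min break → 6 h 19 min
Fri: 06:25–14:46 = 8 h 21 min; less 45 min break → 7 h 36 min
Total worked: 42 h 23 min = 42.38 h.
Threshold 40 h → overtime 2 h 23 min, regular 40 h 0 min.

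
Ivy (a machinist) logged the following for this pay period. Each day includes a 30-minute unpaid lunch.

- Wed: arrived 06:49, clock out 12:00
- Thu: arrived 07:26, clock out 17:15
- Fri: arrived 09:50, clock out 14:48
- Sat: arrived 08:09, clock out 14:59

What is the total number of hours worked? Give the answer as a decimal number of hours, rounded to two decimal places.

Wed: 06:49–12:00 = 5 h 11 min; less 30 min break → 4 h 41 min
Thu: 07:26–17:15 = 9 h 49 min; less 30 min break → 9 h 19 min
Fri: 09:50–14:48 = 4 h 58 min; less 30 min break → 4 h 28 min
Sat: 08:09–14:59 = 6 h 50 min; less 30 min break → 6 h 20 min
Total: 4 h 41 min + 9 h 19 min + 4 h 28 min + 6 h 20 min = 24 h 48 min.

24.80 hours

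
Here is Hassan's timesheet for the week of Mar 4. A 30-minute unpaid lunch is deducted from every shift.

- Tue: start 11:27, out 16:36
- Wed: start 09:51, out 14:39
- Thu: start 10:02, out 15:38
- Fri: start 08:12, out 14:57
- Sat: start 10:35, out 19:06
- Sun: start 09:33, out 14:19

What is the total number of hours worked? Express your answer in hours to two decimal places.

32.58 hours

Tue: 11:27–16:36 = 5 h 9 min; less 30 min break → 4 h 39 min
Wed: 09:51–14:39 = 4 h 48 min; less 30 min break → 4 h 18 min
Thu: 10:02–15:38 = 5 h 36 min; less 30 min break → 5 h 6 min
Fri: 08:12–14:57 = 6 h 45 min; less 30 min break → 6 h 15 min
Sat: 10:35–19:06 = 8 h 31 min; less 30 min break → 8 h 1 min
Sun: 09:33–14:19 = 4 h 46 min; less 30 min break → 4 h 16 min
Total: 4 h 39 min + 4 h 18 min + 5 h 6 min + 6 h 15 min + 8 h 1 min + 4 h 16 min = 32 h 35 min.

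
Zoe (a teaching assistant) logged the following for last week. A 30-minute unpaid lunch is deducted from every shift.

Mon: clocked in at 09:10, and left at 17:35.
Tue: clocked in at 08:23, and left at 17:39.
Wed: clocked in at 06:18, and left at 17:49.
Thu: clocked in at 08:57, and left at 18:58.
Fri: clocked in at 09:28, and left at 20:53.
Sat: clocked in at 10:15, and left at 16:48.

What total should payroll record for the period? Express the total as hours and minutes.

54 h 11 min

Mon: 09:10–17:35 = 8 h 25 min; less 30 min break → 7 h 55 min
Tue: 08:23–17:39 = 9 h 16 min; less 30 min break → 8 h 46 min
Wed: 06:18–17:49 = 11 h 31 min; less 30 min break → 11 h 1 min
Thu: 08:57–18:58 = 10 h 1 min; less 30 min break → 9 h 31 min
Fri: 09:28–20:53 = 11 h 25 min; less 30 min break → 10 h 55 min
Sat: 10:15–16:48 = 6 h 33 min; less 30 min break → 6 h 3 min
Total: 7 h 55 min + 8 h 46 min + 11 h 1 min + 9 h 31 min + 10 h 55 min + 6 h 3 min = 54 h 11 min.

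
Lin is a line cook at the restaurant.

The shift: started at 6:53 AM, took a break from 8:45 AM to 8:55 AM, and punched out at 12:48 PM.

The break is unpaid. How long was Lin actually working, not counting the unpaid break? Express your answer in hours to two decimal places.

5.75 hours

The shift: 6:53 AM–12:48 PM = 5 h 55 min; less 10 min break → 5 h 45 min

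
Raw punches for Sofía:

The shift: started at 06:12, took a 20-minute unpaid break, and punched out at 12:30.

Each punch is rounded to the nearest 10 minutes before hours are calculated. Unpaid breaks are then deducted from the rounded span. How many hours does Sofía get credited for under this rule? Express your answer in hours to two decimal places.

6.00 hours

The shift: in 06:12→06:10, out 12:30→12:30; 6 h 20 min − 20 min = 6 h 0 min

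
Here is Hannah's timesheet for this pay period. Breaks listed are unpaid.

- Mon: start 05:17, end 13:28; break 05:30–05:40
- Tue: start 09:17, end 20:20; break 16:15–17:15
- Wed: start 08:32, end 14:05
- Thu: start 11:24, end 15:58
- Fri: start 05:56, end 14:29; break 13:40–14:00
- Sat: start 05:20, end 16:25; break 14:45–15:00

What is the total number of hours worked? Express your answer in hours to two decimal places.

47.23 hours

Mon: 05:17–13:28 = 8 h 11 min; less 10 min break → 8 h 1 min
Tue: 09:17–20:20 = 11 h 3 min; less 60 min break → 10 h 3 min
Wed: 08:32–14:05 = 5 h 33 min
Thu: 11:24–15:58 = 4 h 34 min
Fri: 05:56–14:29 = 8 h 33 min; less 20 min break → 8 h 13 min
Sat: 05:20–16:25 = 11 h 5 min; less 15 min break → 10 h 50 min
Total: 8 h 1 min + 10 h 3 min + 5 h 33 min + 4 h 34 min + 8 h 13 min + 10 h 50 min = 47 h 14 min.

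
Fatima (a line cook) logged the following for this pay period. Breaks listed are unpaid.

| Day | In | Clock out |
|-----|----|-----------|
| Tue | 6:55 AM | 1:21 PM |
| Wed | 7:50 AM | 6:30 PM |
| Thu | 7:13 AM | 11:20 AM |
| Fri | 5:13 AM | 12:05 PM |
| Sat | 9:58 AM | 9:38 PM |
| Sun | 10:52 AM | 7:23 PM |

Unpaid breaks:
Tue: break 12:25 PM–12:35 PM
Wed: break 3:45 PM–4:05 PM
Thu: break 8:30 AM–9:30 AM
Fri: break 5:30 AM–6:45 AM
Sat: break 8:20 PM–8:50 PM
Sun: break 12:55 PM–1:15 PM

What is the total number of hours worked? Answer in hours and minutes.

44 h 41 min

Tue: 6:55 AM–1:21 PM = 6 h 26 min; less 10 min break → 6 h 16 min
Wed: 7:50 AM–6:30 PM = 10 h 40 min; less 20 min break → 10 h 20 min
Thu: 7:13 AM–11:20 AM = 4 h 7 min; less 60 min break → 3 h 7 min
Fri: 5:13 AM–12:05 PM = 6 h 52 min; less 75 min break → 5 h 37 min
Sat: 9:58 AM–9:38 PM = 11 h 40 min; less 30 min break → 11 h 10 min
Sun: 10:52 AM–7:23 PM = 8 h 31 min; less 20 min break → 8 h 11 min
Total: 6 h 16 min + 10 h 20 min + 3 h 7 min + 5 h 37 min + 11 h 10 min + 8 h 11 min = 44 h 41 min.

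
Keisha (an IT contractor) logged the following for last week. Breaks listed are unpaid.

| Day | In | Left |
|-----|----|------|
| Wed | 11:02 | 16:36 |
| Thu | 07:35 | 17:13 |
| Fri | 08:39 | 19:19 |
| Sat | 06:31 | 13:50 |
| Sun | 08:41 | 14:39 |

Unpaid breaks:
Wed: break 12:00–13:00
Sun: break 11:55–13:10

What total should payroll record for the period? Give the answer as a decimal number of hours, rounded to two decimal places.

36.90 hours

Wed: 11:02–16:36 = 5 h 34 min; less 60 min break → 4 h 34 min
Thu: 07:35–17:13 = 9 h 38 min
Fri: 08:39–19:19 = 10 h 40 min
Sat: 06:31–13:50 = 7 h 19 min
Sun: 08:41–14:39 = 5 h 58 min; less 75 min break → 4 h 43 min
Total: 4 h 34 min + 9 h 38 min + 10 h 40 min + 7 h 19 min + 4 h 43 min = 36 h 54 min.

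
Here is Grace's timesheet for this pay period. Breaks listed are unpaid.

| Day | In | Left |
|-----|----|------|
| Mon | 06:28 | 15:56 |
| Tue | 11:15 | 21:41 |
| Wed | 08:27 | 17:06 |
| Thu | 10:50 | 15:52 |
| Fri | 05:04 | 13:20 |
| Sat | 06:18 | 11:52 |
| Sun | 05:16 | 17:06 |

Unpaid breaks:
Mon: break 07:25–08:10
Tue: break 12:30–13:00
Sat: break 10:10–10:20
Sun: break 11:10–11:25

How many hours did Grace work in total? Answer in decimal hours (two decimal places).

Mon: 06:28–15:56 = 9 h 28 min; less 45 min break → 8 h 43 min
Tue: 11:15–21:41 = 10 h 26 min; less 30 min break → 9 h 56 min
Wed: 08:27–17:06 = 8 h 39 min
Thu: 10:50–15:52 = 5 h 2 min
Fri: 05:04–13:20 = 8 h 16 min
Sat: 06:18–11:52 = 5 h 34 min; less 10 min break → 5 h 24 min
Sun: 05:16–17:06 = 11 h 50 min; less 15 min break → 11 h 35 min
Total: 8 h 43 min + 9 h 56 min + 8 h 39 min + 5 h 2 min + 8 h 16 min + 5 h 24 min + 11 h 35 min = 57 h 35 min.

57.58 hours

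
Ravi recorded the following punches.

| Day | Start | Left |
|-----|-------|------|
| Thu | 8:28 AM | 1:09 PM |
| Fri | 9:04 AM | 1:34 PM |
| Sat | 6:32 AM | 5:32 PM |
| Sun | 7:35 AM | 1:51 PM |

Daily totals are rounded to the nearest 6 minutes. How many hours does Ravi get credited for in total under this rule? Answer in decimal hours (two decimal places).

26.50 hours

Thu: 8:28 AM–1:09 PM = 4 h 41 min → rounds to 4 h 42 min
Fri: 9:04 AM–1:34 PM = 4 h 30 min → rounds to 4 h 30 min
Sat: 6:32 AM–5:32 PM = 11 h 0 min → rounds to 11 h 0 min
Sun: 7:35 AM–1:51 PM = 6 h 16 min → rounds to 6 h 18 min
Total credited: 26 h 30 min.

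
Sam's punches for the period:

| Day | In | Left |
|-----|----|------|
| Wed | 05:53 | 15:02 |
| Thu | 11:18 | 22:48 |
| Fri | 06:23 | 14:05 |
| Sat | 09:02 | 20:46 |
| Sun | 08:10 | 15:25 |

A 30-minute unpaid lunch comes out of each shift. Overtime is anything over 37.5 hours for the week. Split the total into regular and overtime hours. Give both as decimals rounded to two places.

Wed: 05:53–15:02 = 9 h 9 min; less 30 min break → 8 h 39 min
Thu: 11:18–22:48 = 11 h 30 min; less 30 min break → 11 h 0 min
Fri: 06:23–14:05 = 7 h 42 min; less 30 min break → 7 h 12 min
Sat: 09:02–20:46 = 11 h 44 min; less 30 min break → 11 h 14 min
Sun: 08:10–15:25 = 7 h 15 min; less 30 min break → 6 h 45 min
Total worked: 44 h 50 min = 44.83 h.
Threshold 37.5 h → overtime 7 h 20 min, regular 37 h 30 min.

Regular 37.50 hours, overtime 7.33 hours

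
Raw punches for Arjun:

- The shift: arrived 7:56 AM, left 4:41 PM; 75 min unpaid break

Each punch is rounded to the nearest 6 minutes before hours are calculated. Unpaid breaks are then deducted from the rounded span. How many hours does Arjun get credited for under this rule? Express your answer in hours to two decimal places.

The shift: in 7:56 AM→7:54 AM, out 4:41 PM→4:42 PM; 8 h 48 min − 75 min = 7 h 33 min

7.55 hours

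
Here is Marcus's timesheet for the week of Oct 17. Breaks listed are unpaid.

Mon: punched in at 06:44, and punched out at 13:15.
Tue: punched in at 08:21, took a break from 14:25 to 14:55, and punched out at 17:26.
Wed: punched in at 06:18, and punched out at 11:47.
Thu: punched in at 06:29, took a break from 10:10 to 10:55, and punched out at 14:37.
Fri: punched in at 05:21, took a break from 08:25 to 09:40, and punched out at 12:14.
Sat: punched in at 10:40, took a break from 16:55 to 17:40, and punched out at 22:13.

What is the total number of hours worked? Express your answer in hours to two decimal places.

44.40 hours

Mon: 06:44–13:15 = 6 h 31 min
Tue: 08:21–17:26 = 9 h 5 min; less 30 min break → 8 h 35 min
Wed: 06:18–11:47 = 5 h 29 min
Thu: 06:29–14:37 = 8 h 8 min; less 45 min break → 7 h 23 min
Fri: 05:21–12:14 = 6 h 53 min; less 75 min break → 5 h 38 min
Sat: 10:40–22:13 = 11 h 33 min; less 45 min break → 10 h 48 min
Total: 6 h 31 min + 8 h 35 min + 5 h 29 min + 7 h 23 min + 5 h 38 min + 10 h 48 min = 44 h 24 min.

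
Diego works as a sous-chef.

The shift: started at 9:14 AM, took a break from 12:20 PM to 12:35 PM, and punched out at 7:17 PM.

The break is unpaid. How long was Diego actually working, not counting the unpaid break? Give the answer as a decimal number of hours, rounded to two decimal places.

9.80 hours

The shift: 9:14 AM–7:17 PM = 10 h 3 min; less 15 min break → 9 h 48 min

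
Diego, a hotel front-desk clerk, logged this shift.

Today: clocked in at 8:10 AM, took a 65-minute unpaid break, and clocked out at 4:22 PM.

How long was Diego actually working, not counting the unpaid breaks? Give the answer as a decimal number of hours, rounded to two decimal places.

7.12 hours

Today: 8:10 AM–4:22 PM = 8 h 12 min; less 65 min break → 7 h 7 min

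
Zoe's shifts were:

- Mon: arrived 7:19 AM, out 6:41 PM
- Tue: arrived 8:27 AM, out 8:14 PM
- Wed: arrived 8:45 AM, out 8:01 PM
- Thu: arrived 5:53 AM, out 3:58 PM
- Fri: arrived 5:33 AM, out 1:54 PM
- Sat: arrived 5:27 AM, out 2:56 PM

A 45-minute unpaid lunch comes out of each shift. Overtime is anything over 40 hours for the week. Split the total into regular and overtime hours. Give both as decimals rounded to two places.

Mon: 7:19 AM–6:41 PM = 11 h 22 min; less 45 min break → 10 h 37 min
Tue: 8:27 AM–8:14 PM = 11 h 47 min; less 45 min break → 11 h 2 min
Wed: 8:45 AM–8:01 PM = 11 h 16 min; less 45 min break → 10 h 31 min
Thu: 5:53 AM–3:58 PM = 10 h 5 min; less 45 min break → 9 h 20 min
Fri: 5:33 AM–1:54 PM = 8 h 21 min; less 45 min break → 7 h 36 min
Sat: 5:27 AM–2:56 PM = 9 h 29 min; less 45 min break → 8 h 44 min
Total worked: 57 h 50 min = 57.83 h.
Threshold 40 h → overtime 17 h 50 min, regular 40 h 0 min.

Regular 40.00 hours, overtime 17.83 hours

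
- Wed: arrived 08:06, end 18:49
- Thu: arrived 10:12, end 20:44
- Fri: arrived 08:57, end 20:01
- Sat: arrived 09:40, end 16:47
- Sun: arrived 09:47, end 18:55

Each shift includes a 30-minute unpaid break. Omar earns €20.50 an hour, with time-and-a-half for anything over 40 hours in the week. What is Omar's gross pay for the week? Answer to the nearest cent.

Wed: 08:06–18:49 = 10 h 43 min; less 30 min break → 10 h 13 min
Thu: 10:12–20:44 = 10 h 32 min; less 30 min break → 10 h 2 min
Fri: 08:57–20:01 = 11 h 4 min; less 30 min break → 10 h 34 min
Sat: 09:40–16:47 = 7 h 7 min; less 30 min break → 6 h 37 min
Sun: 09:47–18:55 = 9 h 8 min; less 30 min break → 8 h 38 min
Total worked: 46 h 4 min = 2764 min.
Regular 40 h 0 min = 2400 min at €20.50/h; overtime 6 h 4 min = 364 min at €30.75/h.
Pay = (2400 × €20.50 + 364 × €30.75) ÷ 60 = €1006.55.

€1006.55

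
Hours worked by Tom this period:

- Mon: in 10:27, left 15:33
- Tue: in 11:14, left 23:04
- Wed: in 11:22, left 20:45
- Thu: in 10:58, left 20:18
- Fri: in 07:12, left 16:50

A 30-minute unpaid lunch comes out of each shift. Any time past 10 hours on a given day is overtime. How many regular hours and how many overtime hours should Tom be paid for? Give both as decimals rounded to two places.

Mon: 10:27–15:33 = 5 h 6 min; less 30 min break → 4 h 36 min
Tue: 11:14–23:04 = 11 h 50 min; less 30 min break → 11 h 20 min
Wed: 11:22–20:45 = 9 h 23 min; less 30 min break → 8 h 53 min
Thu: 10:58–20:18 = 9 h 20 min; less 30 min break → 8 h 50 min
Fri: 07:12–16:50 = 9 h 38 min; less 30 min break → 9 h 8 min
Mon reg 4 h 36 min / OT 0 h 0 min; Tue reg 10 h 0 min / OT 1 h 20 min; Wed reg 8 h 53 min / OT 0 h 0 min; Thu reg 8 h 50 min / OT 0 h 0 min; Fri reg 9 h 8 min / OT 0 h 0 min.
Totals: regular 41 h 27 min, overtime 1 h 20 min.

Regular 41.45 hours, overtime 1.33 hours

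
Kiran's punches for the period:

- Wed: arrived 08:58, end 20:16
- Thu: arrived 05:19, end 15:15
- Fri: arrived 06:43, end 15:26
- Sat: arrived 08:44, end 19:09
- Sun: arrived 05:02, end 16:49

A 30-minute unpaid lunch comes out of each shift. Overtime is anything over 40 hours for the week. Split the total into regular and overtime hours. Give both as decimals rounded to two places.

Regular 40.00 hours, overtime 9.65 hours

Wed: 08:58–20:16 = 11 h 18 min; less 30 min break → 10 h 48 min
Thu: 05:19–15:15 = 9 h 56 min; less 30 min break → 9 h 26 min
Fri: 06:43–15:26 = 8 h 43 min; less 30 min break → 8 h 13 min
Sat: 08:44–19:09 = 10 h 25 min; less 30 min break → 9 h 55 min
Sun: 05:02–16:49 = 11 h 47 min; less 30 min break → 11 h 17 min
Total worked: 49 h 39 min = 49.65 h.
Threshold 40 h → overtime 9 h 39 min, regular 40 h 0 min.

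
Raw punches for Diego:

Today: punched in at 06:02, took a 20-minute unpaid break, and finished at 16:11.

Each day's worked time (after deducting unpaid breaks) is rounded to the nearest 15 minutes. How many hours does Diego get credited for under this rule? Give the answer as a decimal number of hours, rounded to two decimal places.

Today: 06:02–16:11 = 10 h 9 min − 20 min = 9 h 49 min → rounds to 9 h 45 min

9.75 hours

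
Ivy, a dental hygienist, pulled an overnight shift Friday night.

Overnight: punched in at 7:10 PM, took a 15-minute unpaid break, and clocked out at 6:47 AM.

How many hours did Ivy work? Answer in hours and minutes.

Overnight: 7:10 PM → midnight = 4 h 50 min; midnight → 6:47 AM = 6 h 47 min; span 11 h 37 min; less 15 min break → 11 h 22 min

11 h 22 min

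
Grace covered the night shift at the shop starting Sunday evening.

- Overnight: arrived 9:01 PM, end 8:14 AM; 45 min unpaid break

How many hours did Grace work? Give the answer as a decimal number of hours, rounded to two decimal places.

Overnight: 9:01 PM → midnight = 2 h 59 min; midnight → 8:14 AM = 8 h 14 min; span 11 h 13 min; less 45 min break → 10 h 28 min

10.47 hours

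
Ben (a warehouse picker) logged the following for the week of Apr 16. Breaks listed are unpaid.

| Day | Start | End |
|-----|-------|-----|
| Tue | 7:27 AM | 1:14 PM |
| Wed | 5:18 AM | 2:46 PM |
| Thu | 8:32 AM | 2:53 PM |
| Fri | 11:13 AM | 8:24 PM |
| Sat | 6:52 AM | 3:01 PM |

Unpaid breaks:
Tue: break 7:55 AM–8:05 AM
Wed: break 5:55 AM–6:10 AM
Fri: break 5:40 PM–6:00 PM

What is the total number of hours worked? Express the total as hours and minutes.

38 h 11 min

Tue: 7:27 AM–1:14 PM = 5 h 47 min; less 10 min break → 5 h 37 min
Wed: 5:18 AM–2:46 PM = 9 h 28 min; less 15 min break → 9 h 13 min
Thu: 8:32 AM–2:53 PM = 6 h 21 min
Fri: 11:13 AM–8:24 PM = 9 h 11 min; less 20 min break → 8 h 51 min
Sat: 6:52 AM–3:01 PM = 8 h 9 min
Total: 5 h 37 min + 9 h 13 min + 6 h 21 min + 8 h 51 min + 8 h 9 min = 38 h 11 min.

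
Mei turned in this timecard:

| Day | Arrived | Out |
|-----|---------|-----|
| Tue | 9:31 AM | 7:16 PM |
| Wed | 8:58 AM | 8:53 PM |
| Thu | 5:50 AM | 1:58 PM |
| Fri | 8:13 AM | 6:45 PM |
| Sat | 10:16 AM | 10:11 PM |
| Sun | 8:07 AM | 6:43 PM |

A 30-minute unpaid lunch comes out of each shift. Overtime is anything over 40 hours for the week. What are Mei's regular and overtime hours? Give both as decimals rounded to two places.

Tue: 9:31 AM–7:16 PM = 9 h 45 min; less 30 min break → 9 h 15 min
Wed: 8:58 AM–8:53 PM = 11 h 55 min; less 30 min break → 11 h 25 min
Thu: 5:50 AM–1:58 PM = 8 h 8 min; less 30 min break → 7 h 38 min
Fri: 8:13 AM–6:45 PM = 10 h 32 min; less 30 min break → 10 h 2 min
Sat: 10:16 AM–10:11 PM = 11 h 55 min; less 30 min break → 11 h 25 min
Sun: 8:07 AM–6:43 PM = 10 h 36 min; less 30 min break → 10 h 6 min
Total worked: 59 h 51 min = 59.85 h.
Threshold 40 h → overtime 19 h 51 min, regular 40 h 0 min.

Regular 40.00 hours, overtime 19.85 hours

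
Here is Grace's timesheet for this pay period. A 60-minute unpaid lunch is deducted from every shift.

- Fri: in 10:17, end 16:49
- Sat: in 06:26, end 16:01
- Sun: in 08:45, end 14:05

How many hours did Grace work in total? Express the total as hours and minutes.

18 h 27 min

Fri: 10:17–16:49 = 6 h 32 min; less 60 min break → 5 h 32 min
Sat: 06:26–16:01 = 9 h 35 min; less 60 min break → 8 h 35 min
Sun: 08:45–14:05 = 5 h 20 min; less 60 min break → 4 h 20 min
Total: 5 h 32 min + 8 h 35 min + 4 h 20 min = 18 h 27 min.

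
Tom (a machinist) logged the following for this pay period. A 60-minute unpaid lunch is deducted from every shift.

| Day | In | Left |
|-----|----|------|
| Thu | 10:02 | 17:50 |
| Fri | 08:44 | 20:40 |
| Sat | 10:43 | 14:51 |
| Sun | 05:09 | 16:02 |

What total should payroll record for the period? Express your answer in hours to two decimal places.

30.75 hours

Thu: 10:02–17:50 = 7 h 48 min; less 60 min break → 6 h 48 min
Fri: 08:44–20:40 = 11 h 56 min; less 60 min break → 10 h 56 min
Sat: 10:43–14:51 = 4 h 8 min; less 60 min break → 3 h 8 min
Sun: 05:09–16:02 = 10 h 53 min; less 60 min break → 9 h 53 min
Total: 6 h 48 min + 10 h 56 min + 3 h 8 min + 9 h 53 min = 30 h 45 min.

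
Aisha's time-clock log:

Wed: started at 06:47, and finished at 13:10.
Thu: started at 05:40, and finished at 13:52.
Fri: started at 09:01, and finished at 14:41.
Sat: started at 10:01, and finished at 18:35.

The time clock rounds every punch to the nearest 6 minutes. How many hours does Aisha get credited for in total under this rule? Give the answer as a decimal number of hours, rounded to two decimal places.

28.90 hours

Wed: in 06:47→06:48, out 13:10→13:12; 6 h 24 min
Thu: in 05:40→05:42, out 13:52→13:54; 8 h 12 min
Fri: in 09:01→09:00, out 14:41→14:42; 5 h 42 min
Sat: in 10:01→10:00, out 18:35→18:36; 8 h 36 min
Total credited: 28 h 54 min.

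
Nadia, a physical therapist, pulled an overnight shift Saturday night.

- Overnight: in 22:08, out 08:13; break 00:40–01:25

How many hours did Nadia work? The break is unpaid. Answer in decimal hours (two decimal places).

9.33 hours

Overnight: 22:08 → midnight = 1 h 52 min; midnight → 08:13 = 8 h 13 min; span 10 h 5 min; less 45 min break → 9 h 20 min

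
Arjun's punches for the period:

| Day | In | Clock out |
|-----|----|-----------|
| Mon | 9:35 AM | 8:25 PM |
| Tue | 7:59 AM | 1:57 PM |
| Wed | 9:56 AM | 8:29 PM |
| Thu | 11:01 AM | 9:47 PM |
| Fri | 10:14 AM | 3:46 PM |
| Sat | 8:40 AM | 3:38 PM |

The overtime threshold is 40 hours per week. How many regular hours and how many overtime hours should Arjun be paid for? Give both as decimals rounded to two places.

Regular 40.00 hours, overtime 10.62 hours

Mon: 9:35 AM–8:25 PM = 10 h 50 min
Tue: 7:59 AM–1:57 PM = 5 h 58 min
Wed: 9:56 AM–8:29 PM = 10 h 33 min
Thu: 11:01 AM–9:47 PM = 10 h 46 min
Fri: 10:14 AM–3:46 PM = 5 h 32 min
Sat: 8:40 AM–3:38 PM = 6 h 58 min
Total worked: 50 h 37 min = 50.62 h.
Threshold 40 h → overtime 10 h 37 min, regular 40 h 0 min.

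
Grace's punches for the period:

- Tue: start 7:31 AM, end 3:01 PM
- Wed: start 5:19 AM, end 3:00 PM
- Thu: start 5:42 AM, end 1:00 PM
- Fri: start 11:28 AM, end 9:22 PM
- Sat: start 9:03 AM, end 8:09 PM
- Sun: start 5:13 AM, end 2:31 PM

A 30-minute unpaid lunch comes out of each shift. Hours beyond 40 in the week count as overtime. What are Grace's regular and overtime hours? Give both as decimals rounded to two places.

Regular 40.00 hours, overtime 11.78 hours

Tue: 7:31 AM–3:01 PM = 7 h 30 min; less 30 min break → 7 h 0 min
Wed: 5:19 AM–3:00 PM = 9 h 41 min; less 30 min break → 9 h 11 min
Thu: 5:42 AM–1:00 PM = 7 h 18 min; less 30 min break → 6 h 48 min
Fri: 11:28 AM–9:22 PM = 9 h 54 min; less 30 min break → 9 h 24 min
Sat: 9:03 AM–8:09 PM = 11 h 6 min; less 30 min break → 10 h 36 min
Sun: 5:13 AM–2:31 PM = 9 h 18 min; less 30 min break → 8 h 48 min
Total worked: 51 h 47 min = 51.78 h.
Threshold 40 h → overtime 11 h 47 min, regular 40 h 0 min.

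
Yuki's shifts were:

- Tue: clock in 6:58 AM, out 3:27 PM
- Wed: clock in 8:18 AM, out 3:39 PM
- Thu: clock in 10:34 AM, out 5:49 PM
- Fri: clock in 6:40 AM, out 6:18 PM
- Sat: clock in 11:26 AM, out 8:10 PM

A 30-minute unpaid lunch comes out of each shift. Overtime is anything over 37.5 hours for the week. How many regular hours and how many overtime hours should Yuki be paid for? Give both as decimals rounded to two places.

Regular 37.50 hours, overtime 3.45 hours

Tue: 6:58 AM–3:27 PM = 8 h 29 min; less 30 min break → 7 h 59 min
Wed: 8:18 AM–3:39 PM = 7 h 21 min; less 30 min break → 6 h 51 min
Thu: 10:34 AM–5:49 PM = 7 h 15 min; less 30 min break → 6 h 45 min
Fri: 6:40 AM–6:18 PM = 11 h 38 min; less 30 min break → 11 h 8 min
Sat: 11:26 AM–8:10 PM = 8 h 44 min; less 30 min break → 8 h 14 min
Total worked: 40 h 57 min = 40.95 h.
Threshold 37.5 h → overtime 3 h 27 min, regular 37 h 30 min.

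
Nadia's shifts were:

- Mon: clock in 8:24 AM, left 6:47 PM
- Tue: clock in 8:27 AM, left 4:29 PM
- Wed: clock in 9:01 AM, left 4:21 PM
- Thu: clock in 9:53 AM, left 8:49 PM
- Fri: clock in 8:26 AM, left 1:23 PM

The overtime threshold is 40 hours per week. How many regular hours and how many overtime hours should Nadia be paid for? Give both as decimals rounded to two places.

Mon: 8:24 AM–6:47 PM = 10 h 23 min
Tue: 8:27 AM–4:29 PM = 8 h 2 min
Wed: 9:01 AM–4:21 PM = 7 h 20 min
Thu: 9:53 AM–8:49 PM = 10 h 56 min
Fri: 8:26 AM–1:23 PM = 4 h 57 min
Total worked: 41 h 38 min = 41.63 h.
Threshold 40 h → overtime 1 h 38 min, regular 40 h 0 min.

Regular 40.00 hours, overtime 1.63 hours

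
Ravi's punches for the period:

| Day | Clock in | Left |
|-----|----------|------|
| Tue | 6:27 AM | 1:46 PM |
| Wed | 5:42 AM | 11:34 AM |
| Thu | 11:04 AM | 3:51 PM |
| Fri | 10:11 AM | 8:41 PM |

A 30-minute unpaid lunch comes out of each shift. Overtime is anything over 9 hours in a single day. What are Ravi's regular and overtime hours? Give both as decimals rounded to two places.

Tue: 6:27 AM–1:46 PM = 7 h 19 min; less 30 min break → 6 h 49 min
Wed: 5:42 AM–11:34 AM = 5 h 52 min; less 30 min break → 5 h 22 min
Thu: 11:04 AM–3:51 PM = 4 h 47 min; less 30 min break → 4 h 17 min
Fri: 10:11 AM–8:41 PM = 10 h 30 min; less 30 min break → 10 h 0 min
Tue reg 6 h 49 min / OT 0 h 0 min; Wed reg 5 h 22 min / OT 0 h 0 min; Thu reg 4 h 17 min / OT 0 h 0 min; Fri reg 9 h 0 min / OT 1 h 0 min.
Totals: regular 25 h 28 min, overtime 1 h 0 min.

Regular 25.47 hours, overtime 1.00 hours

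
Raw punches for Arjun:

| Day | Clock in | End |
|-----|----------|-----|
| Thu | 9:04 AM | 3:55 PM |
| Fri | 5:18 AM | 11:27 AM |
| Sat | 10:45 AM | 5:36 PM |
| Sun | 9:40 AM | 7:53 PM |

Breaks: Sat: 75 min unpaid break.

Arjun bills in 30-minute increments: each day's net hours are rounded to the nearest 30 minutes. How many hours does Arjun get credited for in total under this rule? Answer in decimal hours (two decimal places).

28.50 hours

Thu: 9:04 AM–3:55 PM = 6 h 51 min → rounds to 7 h 0 min
Fri: 5:18 AM–11:27 AM = 6 h 9 min → rounds to 6 h 0 min
Sat: 10:45 AM–5:36 PM = 6 h 51 min − 75 min = 5 h 36 min → rounds to 5 h 30 min
Sun: 9:40 AM–7:53 PM = 10 h 13 min → rounds to 10 h 0 min
Total credited: 28 h 30 min.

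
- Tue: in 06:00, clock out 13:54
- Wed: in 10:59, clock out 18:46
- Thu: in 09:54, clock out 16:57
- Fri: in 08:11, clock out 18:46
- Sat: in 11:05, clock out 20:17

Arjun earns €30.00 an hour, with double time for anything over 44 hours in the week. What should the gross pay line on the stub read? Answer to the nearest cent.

Tue: 06:00–13:54 = 7 h 54 min
Wed: 10:59–18:46 = 7 h 47 min
Thu: 09:54–16:57 = 7 h 3 min
Fri: 08:11–18:46 = 10 h 35 min
Sat: 11:05–20:17 = 9 h 12 min
Total worked: 42 h 31 min = 2551 min.
Regular 42 h 31 min = 2551 min at €30.00/h; overtime 0 h 0 min = 0 min at €60.00/h.
Pay = (2551 × €30.00 + 0 × €60.00) ÷ 60 = €1275.50.

€1275.50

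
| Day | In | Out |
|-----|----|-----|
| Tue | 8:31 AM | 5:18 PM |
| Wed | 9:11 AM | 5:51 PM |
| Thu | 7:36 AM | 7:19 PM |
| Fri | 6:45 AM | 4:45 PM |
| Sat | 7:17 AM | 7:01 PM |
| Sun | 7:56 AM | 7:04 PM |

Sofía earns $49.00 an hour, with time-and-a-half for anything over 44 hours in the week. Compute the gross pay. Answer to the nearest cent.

Tue: 8:31 AM–5:18 PM = 8 h 47 min
Wed: 9:11 AM–5:51 PM = 8 h 40 min
Thu: 7:36 AM–7:19 PM = 11 h 43 min
Fri: 6:45 AM–4:45 PM = 10 h 0 min
Sat: 7:17 AM–7:01 PM = 11 h 44 min
Sun: 7:56 AM–7:04 PM = 11 h 8 min
Total worked: 62 h 2 min = 3722 min.
Regular 44 h 0 min = 2640 min at $49.00/h; overtime 18 h 2 min = 1082 min at $73.50/h.
Pay = (2640 × $49.00 + 1082 × $73.50) ÷ 60 = $3481.45.

$3481.45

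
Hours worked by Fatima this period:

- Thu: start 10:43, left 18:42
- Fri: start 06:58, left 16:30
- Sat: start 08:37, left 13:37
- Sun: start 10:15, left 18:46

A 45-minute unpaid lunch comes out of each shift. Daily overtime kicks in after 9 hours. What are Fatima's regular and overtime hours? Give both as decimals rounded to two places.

Regular 28.03 hours, overtime 0.00 hours

Thu: 10:43–18:42 = 7 h 59 min; less 45 min break → 7 h 14 min
Fri: 06:58–16:30 = 9 h 32 min; less 45 min break → 8 h 47 min
Sat: 08:37–13:37 = 5 h 0 min; less 45 min break → 4 h 15 min
Sun: 10:15–18:46 = 8 h 31 min; less 45 min break → 7 h 46 min
Thu reg 7 h 14 min / OT 0 h 0 min; Fri reg 8 h 47 min / OT 0 h 0 min; Sat reg 4 h 15 min / OT 0 h 0 min; Sun reg 7 h 46 min / OT 0 h 0 min.
Totals: regular 28 h 2 min, overtime 0 h 0 min.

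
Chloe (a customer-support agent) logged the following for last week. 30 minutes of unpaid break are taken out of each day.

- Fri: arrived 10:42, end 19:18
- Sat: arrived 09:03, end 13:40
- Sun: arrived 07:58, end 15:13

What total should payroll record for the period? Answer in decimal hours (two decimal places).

18.97 hours

Fri: 10:42–19:18 = 8 h 36 min; less 30 min break → 8 h 6 min
Sat: 09:03–13:40 = 4 h 37 min; less 30 min break → 4 h 7 min
Sun: 07:58–15:13 = 7 h 15 min; less 30 min break → 6 h 45 min
Total: 8 h 6 min + 4 h 7 min + 6 h 45 min = 18 h 58 min.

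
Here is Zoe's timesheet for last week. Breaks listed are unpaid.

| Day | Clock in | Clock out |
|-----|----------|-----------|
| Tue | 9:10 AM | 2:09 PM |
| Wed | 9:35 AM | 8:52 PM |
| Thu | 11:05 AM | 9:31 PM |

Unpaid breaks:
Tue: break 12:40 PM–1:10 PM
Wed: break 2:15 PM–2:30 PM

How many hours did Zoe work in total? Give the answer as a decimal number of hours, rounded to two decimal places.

Tue: 9:10 AM–2:09 PM = 4 h 59 min; less 30 min break → 4 h 29 min
Wed: 9:35 AM–8:52 PM = 11 h 17 min; less 15 min break → 11 h 2 min
Thu: 11:05 AM–9:31 PM = 10 h 26 min
Total: 4 h 29 min + 11 h 2 min + 10 h 26 min = 25 h 57 min.

25.95 hours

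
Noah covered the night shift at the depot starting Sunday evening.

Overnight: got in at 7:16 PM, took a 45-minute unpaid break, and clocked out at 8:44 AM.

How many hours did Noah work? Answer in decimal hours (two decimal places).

Overnight: 7:16 PM → midnight = 4 h 44 min; midnight → 8:44 AM = 8 h 44 min; span 13 h 28 min; less 45 min break → 12 h 43 min

12.72 hours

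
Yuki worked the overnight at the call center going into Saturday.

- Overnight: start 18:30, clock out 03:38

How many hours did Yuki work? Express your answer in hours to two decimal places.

9.13 hours

Overnight: 18:30 → midnight = 5 h 30 min; midnight → 03:38 = 3 h 38 min; span 9 h 8 min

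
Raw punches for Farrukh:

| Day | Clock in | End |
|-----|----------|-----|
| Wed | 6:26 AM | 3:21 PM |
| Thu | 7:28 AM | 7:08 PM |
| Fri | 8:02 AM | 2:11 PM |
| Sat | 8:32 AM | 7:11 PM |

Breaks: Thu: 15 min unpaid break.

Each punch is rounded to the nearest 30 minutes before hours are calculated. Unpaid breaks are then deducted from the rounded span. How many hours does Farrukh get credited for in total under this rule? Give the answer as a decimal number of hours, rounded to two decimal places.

Wed: in 6:26 AM→6:30 AM, out 3:21 PM→3:30 PM; 9 h 0 min
Thu: in 7:28 AM→7:30 AM, out 7:08 PM→7:00 PM; 11 h 30 min − 15 min = 11 h 15 min
Fri: in 8:02 AM→8:00 AM, out 2:11 PM→2:00 PM; 6 h 0 min
Sat: in 8:32 AM→8:30 AM, out 7:11 PM→7:00 PM; 10 h 30 min
Total credited: 36 h 45 min.

36.75 hours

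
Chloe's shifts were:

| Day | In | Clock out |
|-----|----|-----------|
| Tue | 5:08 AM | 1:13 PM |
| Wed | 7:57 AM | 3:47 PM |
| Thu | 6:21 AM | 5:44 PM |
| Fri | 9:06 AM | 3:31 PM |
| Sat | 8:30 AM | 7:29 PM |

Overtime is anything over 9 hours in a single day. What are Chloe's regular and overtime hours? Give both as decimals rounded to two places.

Regular 40.33 hours, overtime 4.37 hours

Tue: 5:08 AM–1:13 PM = 8 h 5 min
Wed: 7:57 AM–3:47 PM = 7 h 50 min
Thu: 6:21 AM–5:44 PM = 11 h 23 min
Fri: 9:06 AM–3:31 PM = 6 h 25 min
Sat: 8:30 AM–7:29 PM = 10 h 59 min
Tue reg 8 h 5 min / OT 0 h 0 min; Wed reg 7 h 50 min / OT 0 h 0 min; Thu reg 9 h 0 min / OT 2 h 23 min; Fri reg 6 h 25 min / OT 0 h 0 min; Sat reg 9 h 0 min / OT 1 h 59 min.
Totals: regular 40 h 20 min, overtime 4 h 22 min.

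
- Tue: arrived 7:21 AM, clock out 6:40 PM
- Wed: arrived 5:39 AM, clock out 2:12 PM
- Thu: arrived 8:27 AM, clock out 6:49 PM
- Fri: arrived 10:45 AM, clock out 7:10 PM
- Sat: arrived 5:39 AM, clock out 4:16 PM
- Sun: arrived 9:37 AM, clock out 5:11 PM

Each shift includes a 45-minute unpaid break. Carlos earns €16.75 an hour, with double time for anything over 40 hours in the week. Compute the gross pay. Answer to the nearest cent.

Tue: 7:21 AM–6:40 PM = 11 h 19 min; less 45 min break → 10 h 34 min
Wed: 5:39 AM–2:12 PM = 8 h 33 min; less 45 min break → 7 h 48 min
Thu: 8:27 AM–6:49 PM = 10 h 22 min; less 45 min break → 9 h 37 min
Fri: 10:45 AM–7:10 PM = 8 h 25 min; less 45 min break → 7 h 40 min
Sat: 5:39 AM–4:16 PM = 10 h 37 min; less 45 min break → 9 h 52 min
Sun: 9:37 AM–5:11 PM = 7 h 34 min; less 45 min break → 6 h 49 min
Total worked: 52 h 20 min = 3140 min.
Regular 40 h 0 min = 2400 min at €16.75/h; overtime 12 h 20 min = 740 min at €33.50/h.
Pay = (2400 × €16.75 + 740 × €33.50) ÷ 60 = €1083.17.

€1083.17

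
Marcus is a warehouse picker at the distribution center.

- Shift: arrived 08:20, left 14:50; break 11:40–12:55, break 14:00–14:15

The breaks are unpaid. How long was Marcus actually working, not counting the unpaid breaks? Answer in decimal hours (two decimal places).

Shift: 08:20–14:50 = 6 h 30 min; less 90 min break → 5 h 0 min

5.00 hours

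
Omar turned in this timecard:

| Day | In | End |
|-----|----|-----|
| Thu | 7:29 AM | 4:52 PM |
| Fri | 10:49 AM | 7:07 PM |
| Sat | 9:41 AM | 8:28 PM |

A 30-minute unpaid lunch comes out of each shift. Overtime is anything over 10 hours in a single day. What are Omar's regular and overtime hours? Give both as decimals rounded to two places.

Regular 26.68 hours, overtime 0.28 hours

Thu: 7:29 AM–4:52 PM = 9 h 23 min; less 30 min break → 8 h 53 min
Fri: 10:49 AM–7:07 PM = 8 h 18 min; less 30 min break → 7 h 48 min
Sat: 9:41 AM–8:28 PM = 10 h 47 min; less 30 min break → 10 h 17 min
Thu reg 8 h 53 min / OT 0 h 0 min; Fri reg 7 h 48 min / OT 0 h 0 min; Sat reg 10 h 0 min / OT 0 h 17 min.
Totals: regular 26 h 41 min, overtime 0 h 17 min.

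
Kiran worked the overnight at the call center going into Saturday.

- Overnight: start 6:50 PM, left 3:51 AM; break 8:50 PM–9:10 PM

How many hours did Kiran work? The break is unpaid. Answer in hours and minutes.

8 h 41 min

Overnight: 6:50 PM → midnight = 5 h 10 min; midnight → 3:51 AM = 3 h 51 min; span 9 h 1 min; less 20 min break → 8 h 41 min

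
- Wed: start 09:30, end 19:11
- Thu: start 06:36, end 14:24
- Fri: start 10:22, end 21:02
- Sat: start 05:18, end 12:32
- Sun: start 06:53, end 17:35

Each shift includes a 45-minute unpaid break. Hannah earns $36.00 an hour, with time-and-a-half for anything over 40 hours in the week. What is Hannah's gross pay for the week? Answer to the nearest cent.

$1566.00

Wed: 09:30–19:11 = 9 h 41 min; less 45 min break → 8 h 56 min
Thu: 06:36–14:24 = 7 h 48 min; less 45 min break → 7 h 3 min
Fri: 10:22–21:02 = 10 h 40 min; less 45 min break → 9 h 55 min
Sat: 05:18–12:32 = 7 h 14 min; less 45 min break → 6 h 29 min
Sun: 06:53–17:35 = 10 h 42 min; less 45 min break → 9 h 57 min
Total worked: 42 h 20 min = 2540 min.
Regular 40 h 0 min = 2400 min at $36.00/h; overtime 2 h 20 min = 140 min at $54.00/h.
Pay = (2400 × $36.00 + 140 × $54.00) ÷ 60 = $1566.00.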